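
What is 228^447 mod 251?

53

By square-and-multiply:
228^1 ≡ 228 (mod 251)
228^2 ≡ 228^2 = 51984 ≡ 27 (mod 251)
228^4 ≡ 27^2 = 729 ≡ 227 (mod 251)
228^8 ≡ 227^2 = 51529 ≡ 74 (mod 251)
228^16 ≡ 74^2 = 5476 ≡ 205 (mod 251)
228^32 ≡ 205^2 = 42025 ≡ 108 (mod 251)
228^64 ≡ 108^2 = 11664 ≡ 118 (mod 251)
228^128 ≡ 118^2 = 13924 ≡ 119 (mod 251)
228^256 ≡ 119^2 = 14161 ≡ 105 (mod 251)
228^447 = 228^256 * 228^128 * 228^32 * 228^16 * 228^8 * 228^4 * 228^2 * 228^1 ≡ 105 * 119 * 108 * 205 * 74 * 227 * 27 * 228 (mod 251).
Accumulate the product:
105 * 119 = 12495 ≡ 196
196 * 108 = 21168 ≡ 84
84 * 205 = 17220 ≡ 152
152 * 74 = 11248 ≡ 204
204 * 227 = 46308 ≡ 124
124 * 27 = 3348 ≡ 85
85 * 228 = 19380 ≡ 53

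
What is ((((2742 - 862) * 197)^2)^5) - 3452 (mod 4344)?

2948

2742 - 862 = 1880
1880 * 197 = 370360 ≡ 1120 (mod 4344)
(1120)^2 ≡ 3328 (mod 4344)
(3328)^5 ≡ 2056 (mod 4344)
2056 - 3452 = -1396 ≡ 2948 (mod 4344)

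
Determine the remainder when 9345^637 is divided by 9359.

833

9345^1 ≡ 9345 (mod 9359)
9345^2 ≡ 9345^2 = 87329025 ≡ 196 (mod 9359)
9345^4 ≡ 196^2 = 38416 ≡ 980 (mod 9359)
9345^8 ≡ 980^2 = 960400 ≡ 5782 (mod 9359)
9345^16 ≡ 5782^2 = 33431524 ≡ 1176 (mod 9359)
9345^32 ≡ 1176^2 = 1382976 ≡ 7203 (mod 9359)
9345^64 ≡ 7203^2 = 51883209 ≡ 6272 (mod 9359)
9345^128 ≡ 6272^2 = 39337984 ≡ 2107 (mod 9359)
9345^256 ≡ 2107^2 = 4439449 ≡ 3283 (mod 9359)
9345^512 ≡ 3283^2 = 10778089 ≡ 5880 (mod 9359)
9345^637 = 9345^512 · 9345^64 · 9345^32 · 9345^16 · 9345^8 · 9345^4 · 9345^1 ≡ 5880 · 6272 · 7203 · 1176 · 5782 · 980 · 9345 (mod 9359).
Accumulate the product:
5880 · 6272 = 36879360 ≡ 4900
4900 · 7203 = 35294700 ≡ 1911
1911 · 1176 = 2247336 ≡ 1176
1176 · 5782 = 6799632 ≡ 4998
4998 · 980 = 4898040 ≡ 3283
3283 · 9345 = 30679635 ≡ 833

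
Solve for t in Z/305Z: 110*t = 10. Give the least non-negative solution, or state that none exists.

gcd(110, 305) = 5, and 5 | 10, so solutions exist.
Divide through by 5: 22*t mod 61 = 2.
22⁻¹ ≡ 25 (mod 61).
t ≡ 25*2 ≡ 50 (mod 61).
The smallest non-negative solution is t = 50.

50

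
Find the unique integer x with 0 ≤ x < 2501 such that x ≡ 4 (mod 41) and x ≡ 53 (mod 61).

1029

41⁻¹ mod 61: 41·3 ≡ 1 (mod 61), so 41⁻¹ ≡ 3.
x = 4 + 41·((53 − 4)·3 mod 61) = 4 + 41·25 = 1029.
Check: 1029 mod 41 = 4, 1029 mod 61 = 53. ✓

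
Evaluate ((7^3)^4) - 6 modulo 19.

14

(7)^3 ≡ 1 (mod 19)
(1)^4 ≡ 1 (mod 19)
1 - 6 = -5 ≡ 14 (mod 19)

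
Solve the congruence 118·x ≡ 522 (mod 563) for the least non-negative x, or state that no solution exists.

gcd(118, 563) = 1, so a unique solution mod 563 exists.
118⁻¹ ≡ 167 (mod 563).
x ≡ 167·522 ≡ 472 (mod 563).

472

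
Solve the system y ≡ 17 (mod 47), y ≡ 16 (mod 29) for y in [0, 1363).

47⁻¹ mod 29: 47*21 ≡ 1 (mod 29), so 47⁻¹ ≡ 21.
y = 17 + 47*((16 − 17)*21 mod 29) = 17 + 47*8 = 393.
Check: 393 mod 47 = 17, 393 mod 29 = 16. ✓

393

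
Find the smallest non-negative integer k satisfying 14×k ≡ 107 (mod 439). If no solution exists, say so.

39

gcd(14, 439) = 1, so a unique solution mod 439 exists.
14⁻¹ ≡ 345 (mod 439).
k ≡ 345×107 ≡ 39 (mod 439).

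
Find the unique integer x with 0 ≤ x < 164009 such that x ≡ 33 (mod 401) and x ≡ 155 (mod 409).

401⁻¹ mod 409: 401*51 ≡ 1 (mod 409), so 401⁻¹ ≡ 51.
x = 33 + 401*((155 − 33)*51 mod 409) = 33 + 401*87 = 34920.
Check: 34920 mod 401 = 33, 34920 mod 409 = 155. ✓

34920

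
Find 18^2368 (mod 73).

55

2368 in binary is 100101000000, i.e. 2368 = 2048 + 256 + 64.
18^1 ≡ 18 (mod 73)
18^2 ≡ 18^2 = 324 ≡ 32 (mod 73)
18^4 ≡ 32^2 = 1024 ≡ 2 (mod 73)
18^8 ≡ 2^2 = 4 (mod 73)
18^16 ≡ 4^2 = 16 (mod 73)
18^32 ≡ 16^2 = 256 ≡ 37 (mod 73)
18^64 ≡ 37^2 = 1369 ≡ 55 (mod 73)
18^128 ≡ 55^2 = 3025 ≡ 32 (mod 73)
18^256 ≡ 32^2 = 1024 ≡ 2 (mod 73)
18^512 ≡ 2^2 = 4 (mod 73)
18^1024 ≡ 4^2 = 16 (mod 73)
18^2048 ≡ 16^2 = 256 ≡ 37 (mod 73)
18^2368 = 18^2048 × 18^256 × 18^64 ≡ 37 × 2 × 55 (mod 73).
Accumulate the product:
37 × 2 = 74 ≡ 1
1 × 55 = 55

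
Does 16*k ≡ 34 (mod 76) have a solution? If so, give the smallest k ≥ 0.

gcd(16, 76) = 4, and 4 does not divide 34.
So the congruence has no solution.

no solution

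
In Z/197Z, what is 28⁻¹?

190

Apply the Euclidean algorithm and back-substitute:
197 = 7·28 + 1
28 = 28·1 + 0
gcd(28, 197) = 1, so the inverse exists.
Back-substitute for 1:
1 = 1·197 − 7·28
So 28⁻¹ ≡ −7 ≡ 190 (mod 197).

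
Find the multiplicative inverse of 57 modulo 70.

70 = 1×57 + 13
57 = 4×13 + 5
13 = 2×5 + 3
5 = 1×3 + 2
3 = 1×2 + 1
2 = 2×1 + 0
gcd(57, 70) = 1, so the inverse exists.
Bézout: 1 = 22×70 − 27×57.
So 57⁻¹ ≡ −27 ≡ 43 (mod 70).

43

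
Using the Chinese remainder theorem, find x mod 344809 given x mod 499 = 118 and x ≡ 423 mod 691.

19080

499⁻¹ mod 691: 499·673 ≡ 1 (mod 691), so 499⁻¹ ≡ 673.
x = 118 + 499·((423 − 118)·673 mod 691) = 118 + 499·38 = 19080.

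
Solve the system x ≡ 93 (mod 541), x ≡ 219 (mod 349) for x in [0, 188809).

541⁻¹ mod 349: 541×20 ≡ 1 (mod 349), so 541⁻¹ ≡ 20.
x = 93 + 541×((219 − 93)×20 mod 349) = 93 + 541×77 = 41750.

41750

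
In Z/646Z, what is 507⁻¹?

Apply the Euclidean algorithm and back-substitute:
646 = 1×507 + 139
507 = 3×139 + 90
139 = 1×90 + 49
90 = 1×49 + 41
49 = 1×41 + 8
41 = 5×8 + 1
8 = 8×1 + 0
gcd(507, 646) = 1, so the inverse exists.
Back-substitute for 1:
1 = 1×41 − 5×8
  = −5×49 + 6×41
  = 6×90 − 11×49
  = −11×139 + 17×90
  = 17×507 − 62×139
  = −62×646 + 79×507
So 507⁻¹ ≡ 79 (mod 646).

79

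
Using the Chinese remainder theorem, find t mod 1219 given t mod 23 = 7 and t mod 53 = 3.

904

23⁻¹ mod 53: 23×30 ≡ 1 (mod 53), so 23⁻¹ ≡ 30.
t = 7 + 23×((3 − 7)×30 mod 53) = 7 + 23×39 = 904.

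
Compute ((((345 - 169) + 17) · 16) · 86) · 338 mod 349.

231

345 - 169 = 176
176 + 17 = 193
193 · 16 = 3088 ≡ 296 (mod 349)
296 · 86 = 25456 ≡ 328 (mod 349)
328 · 338 = 110864 ≡ 231 (mod 349)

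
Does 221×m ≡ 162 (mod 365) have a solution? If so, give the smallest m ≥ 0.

gcd(221, 365) = 1, so a unique solution mod 365 exists.
221⁻¹ ≡ 256 (mod 365).
m ≡ 256×162 ≡ 227 (mod 365).

227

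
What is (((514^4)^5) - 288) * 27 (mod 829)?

683

(514)^4 ≡ 363 (mod 829)
(363)^5 ≡ 344 (mod 829)
344 - 288 = 56
56 * 27 = 1512 ≡ 683 (mod 829)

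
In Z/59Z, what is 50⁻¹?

By the extended Euclidean algorithm:
59 = 1·50 + 9
50 = 5·9 + 5
9 = 1·5 + 4
5 = 1·4 + 1
4 = 4·1 + 0
gcd(50, 59) = 1, so the inverse exists.
Back-substitute for 1:
1 = 1·5 − 1·4
  = −1·9 + 2·5
  = 2·50 − 11·9
  = −11·59 + 13·50
So 50⁻¹ ≡ 13 (mod 59).

13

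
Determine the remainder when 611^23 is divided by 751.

611^1 ≡ 611 (mod 751)
611^2 ≡ 611^2 = 373321 ≡ 74 (mod 751)
611^4 ≡ 74^2 = 5476 ≡ 219 (mod 751)
611^8 ≡ 219^2 = 47961 ≡ 648 (mod 751)
611^16 ≡ 648^2 = 419904 ≡ 95 (mod 751)
611^23 = 611^16 × 611^4 × 611^2 × 611^1 ≡ 95 × 219 × 74 × 611 (mod 751).
Accumulate the product:
95 × 219 = 20805 ≡ 528
528 × 74 = 39072 ≡ 20
20 × 611 = 12220 ≡ 204

204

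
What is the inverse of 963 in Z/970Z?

970 = 1*963 + 7
963 = 137*7 + 4
7 = 1*4 + 3
4 = 1*3 + 1
3 = 3*1 + 0
gcd(963, 970) = 1, so the inverse exists.
Back-substitute for 1:
1 = 1*4 − 1*3
  = −1*7 + 2*4
  = 2*963 − 275*7
  = −275*970 + 277*963
So 963⁻¹ ≡ 277 (mod 970).

277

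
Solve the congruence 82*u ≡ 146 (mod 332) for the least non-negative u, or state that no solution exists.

103

gcd(82, 332) = 2, and 2 | 146, so solutions exist.
Divide through by 2: 41*u = 73 (mod 166).
41⁻¹ ≡ 81 (mod 166).
u ≡ 81*73 ≡ 103 (mod 166).
The smallest non-negative solution is u = 103.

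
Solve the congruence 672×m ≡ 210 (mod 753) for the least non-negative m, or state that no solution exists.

16

gcd(672, 753) = 3, and 3 | 210, so solutions exist.
Divide through by 3: 224×m mod 251 = 70.
224⁻¹ ≡ 158 (mod 251).
m ≡ 158×70 ≡ 16 (mod 251).
The smallest non-negative solution is m = 16.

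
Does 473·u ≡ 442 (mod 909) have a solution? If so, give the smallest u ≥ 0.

gcd(473, 909) = 1, so a unique solution mod 909 exists.
473⁻¹ ≡ 344 (mod 909).
u ≡ 344·442 ≡ 245 (mod 909).

245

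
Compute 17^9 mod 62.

9 in binary is 1001, i.e. 9 = 8 + 1.
17^1 ≡ 17 (mod 62)
17^2 ≡ 17^2 = 289 ≡ 41 (mod 62)
17^4 ≡ 41^2 = 1681 ≡ 7 (mod 62)
17^8 ≡ 7^2 = 49 (mod 62)
17^9 = 17^8 * 17^1 ≡ 49 * 17 (mod 62).
49 * 17 = 833 ≡ 27 (mod 62).

27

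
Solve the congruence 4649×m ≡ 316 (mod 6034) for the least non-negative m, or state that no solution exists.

gcd(4649, 6034) = 1, so a unique solution mod 6034 exists.
4649⁻¹ ≡ 2675 (mod 6034).
m ≡ 2675×316 ≡ 540 (mod 6034).

540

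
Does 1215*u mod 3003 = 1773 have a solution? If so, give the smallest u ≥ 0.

gcd(1215, 3003) = 3, and 3 | 1773, so solutions exist.
Divide through by 3: 405*u ≡ 591 mod 1001.
405⁻¹ ≡ 566 (mod 1001).
u ≡ 566*591 ≡ 172 (mod 1001).
The smallest non-negative solution is u = 172.

172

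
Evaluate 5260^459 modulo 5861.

By square-and-multiply:
5260^1 ≡ 5260 (mod 5861)
5260^2 ≡ 5260^2 = 27667600 ≡ 3680 (mod 5861)
5260^4 ≡ 3680^2 = 13542400 ≡ 3490 (mod 5861)
5260^8 ≡ 3490^2 = 12180100 ≡ 942 (mod 5861)
5260^16 ≡ 942^2 = 887364 ≡ 2353 (mod 5861)
5260^32 ≡ 2353^2 = 5536609 ≡ 3825 (mod 5861)
5260^64 ≡ 3825^2 = 14630625 ≡ 1569 (mod 5861)
5260^128 ≡ 1569^2 = 2461761 ≡ 141 (mod 5861)
5260^256 ≡ 141^2 = 19881 ≡ 2298 (mod 5861)
5260^459 = 5260^256 · 5260^128 · 5260^64 · 5260^8 · 5260^2 · 5260^1 ≡ 2298 · 141 · 1569 · 942 · 3680 · 5260 (mod 5861).
Accumulate the product:
2298 · 141 = 324018 ≡ 1663
1663 · 1569 = 2609247 ≡ 1102
1102 · 942 = 1038084 ≡ 687
687 · 3680 = 2528160 ≡ 2069
2069 · 5260 = 10882940 ≡ 4924

4924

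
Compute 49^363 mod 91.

By square-and-multiply:
49^1 ≡ 49 (mod 91)
49^2 ≡ 49^2 = 2401 ≡ 35 (mod 91)
49^4 ≡ 35^2 = 1225 ≡ 42 (mod 91)
49^8 ≡ 42^2 = 1764 ≡ 35 (mod 91)
49^16 ≡ 35^2 = 1225 ≡ 42 (mod 91)
49^32 ≡ 42^2 = 1764 ≡ 35 (mod 91)
49^64 ≡ 35^2 = 1225 ≡ 42 (mod 91)
49^128 ≡ 42^2 = 1764 ≡ 35 (mod 91)
49^256 ≡ 35^2 = 1225 ≡ 42 (mod 91)
49^363 = 49^256 × 49^64 × 49^32 × 49^8 × 49^2 × 49^1 ≡ 42 × 42 × 35 × 35 × 35 × 49 (mod 91).
Accumulate the product:
42 × 42 = 1764 ≡ 35
35 × 35 = 1225 ≡ 42
42 × 35 = 1470 ≡ 14
14 × 35 = 490 ≡ 35
35 × 49 = 1715 ≡ 77

77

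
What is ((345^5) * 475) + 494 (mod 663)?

38

(345)^5 ≡ 609 (mod 663)
609 * 475 = 289275 ≡ 207 (mod 663)
207 + 494 = 701 ≡ 38 (mod 663)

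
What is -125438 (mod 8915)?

-125438 = -15×8915 + 8287, so -125438 ≡ 8287 (mod 8915).

8287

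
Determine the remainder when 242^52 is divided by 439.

360

By square-and-multiply:
52 in binary is 110100, i.e. 52 = 32 + 16 + 4.
242^1 ≡ 242 (mod 439)
242^2 ≡ 242^2 = 58564 ≡ 177 (mod 439)
242^4 ≡ 177^2 = 31329 ≡ 160 (mod 439)
242^8 ≡ 160^2 = 25600 ≡ 138 (mod 439)
242^16 ≡ 138^2 = 19044 ≡ 167 (mod 439)
242^32 ≡ 167^2 = 27889 ≡ 232 (mod 439)
242^52 = 242^32 × 242^16 × 242^4 ≡ 232 × 167 × 160 (mod 439).
Accumulate the product:
232 × 167 = 38744 ≡ 112
112 × 160 = 17920 ≡ 360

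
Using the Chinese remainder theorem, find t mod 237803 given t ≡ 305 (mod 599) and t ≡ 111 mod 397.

35047

599⁻¹ mod 397: 599×57 ≡ 1 (mod 397), so 599⁻¹ ≡ 57.
t = 305 + 599×((111 − 305)×57 mod 397) = 305 + 599×58 = 35047.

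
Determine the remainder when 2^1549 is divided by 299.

236

By square-and-multiply:
2^1 ≡ 2 (mod 299)
2^2 ≡ 2^2 = 4 (mod 299)
2^4 ≡ 4^2 = 16 (mod 299)
2^8 ≡ 16^2 = 256 (mod 299)
2^16 ≡ 256^2 = 65536 ≡ 55 (mod 299)
2^32 ≡ 55^2 = 3025 ≡ 35 (mod 299)
2^64 ≡ 35^2 = 1225 ≡ 29 (mod 299)
2^128 ≡ 29^2 = 841 ≡ 243 (mod 299)
2^256 ≡ 243^2 = 59049 ≡ 146 (mod 299)
2^512 ≡ 146^2 = 21316 ≡ 87 (mod 299)
2^1024 ≡ 87^2 = 7569 ≡ 94 (mod 299)
2^1549 = 2^1024 × 2^512 × 2^8 × 2^4 × 2^1 ≡ 94 × 87 × 256 × 16 × 2 (mod 299).
Accumulate the product:
94 × 87 = 8178 ≡ 105
105 × 256 = 26880 ≡ 269
269 × 16 = 4304 ≡ 118
118 × 2 = 236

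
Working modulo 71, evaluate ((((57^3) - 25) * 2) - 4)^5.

(57)^3 ≡ 25 (mod 71)
25 - 25 = 0
0 * 2 = 0
0 - 4 = -4 ≡ 67 (mod 71)
(67)^5 ≡ 41 (mod 71)

41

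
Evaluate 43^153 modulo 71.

153 in binary is 10011001, i.e. 153 = 128 + 16 + 8 + 1.
43^1 ≡ 43 (mod 71)
43^2 ≡ 43^2 = 1849 ≡ 3 (mod 71)
43^4 ≡ 3^2 = 9 (mod 71)
43^8 ≡ 9^2 = 81 ≡ 10 (mod 71)
43^16 ≡ 10^2 = 100 ≡ 29 (mod 71)
43^32 ≡ 29^2 = 841 ≡ 60 (mod 71)
43^64 ≡ 60^2 = 3600 ≡ 50 (mod 71)
43^128 ≡ 50^2 = 2500 ≡ 15 (mod 71)
43^153 = 43^128 × 43^16 × 43^8 × 43^1 ≡ 15 × 29 × 10 × 43 (mod 71).
Accumulate the product:
15 × 29 = 435 ≡ 9
9 × 10 = 90 ≡ 19
19 × 43 = 817 ≡ 36

36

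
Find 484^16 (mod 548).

396

By square-and-multiply:
484^1 ≡ 484 (mod 548)
484^2 ≡ 484^2 = 234256 ≡ 260 (mod 548)
484^4 ≡ 260^2 = 67600 ≡ 196 (mod 548)
484^8 ≡ 196^2 = 38416 ≡ 56 (mod 548)
484^16 ≡ 56^2 = 3136 ≡ 396 (mod 548)
So 484^16 ≡ 396 (mod 548).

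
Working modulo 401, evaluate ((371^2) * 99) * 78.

69

(371)^2 ≡ 98 (mod 401)
98 * 99 = 9702 ≡ 78 (mod 401)
78 * 78 = 6084 ≡ 69 (mod 401)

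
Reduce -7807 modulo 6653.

-7807 = -2*6653 + 5499, so -7807 ≡ 5499 (mod 6653).

5499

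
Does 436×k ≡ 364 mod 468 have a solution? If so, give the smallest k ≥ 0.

gcd(436, 468) = 4, and 4 | 364, so solutions exist.
Divide through by 4: 109×k mod 117 = 91.
109⁻¹ ≡ 73 (mod 117).
k ≡ 73×91 ≡ 91 (mod 117).
The smallest non-negative solution is k = 91.

91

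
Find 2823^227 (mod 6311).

3929

227 in binary is 11100011, i.e. 227 = 128 + 64 + 32 + 2 + 1.
2823^1 ≡ 2823 (mod 6311)
2823^2 ≡ 2823^2 = 7969329 ≡ 4847 (mod 6311)
2823^4 ≡ 4847^2 = 23493409 ≡ 3867 (mod 6311)
2823^8 ≡ 3867^2 = 14953689 ≡ 2930 (mod 6311)
2823^16 ≡ 2930^2 = 8584900 ≡ 1940 (mod 6311)
2823^32 ≡ 1940^2 = 3763600 ≡ 2244 (mod 6311)
2823^64 ≡ 2244^2 = 5035536 ≡ 5669 (mod 6311)
2823^128 ≡ 5669^2 = 32137561 ≡ 1949 (mod 6311)
2823^227 = 2823^128 · 2823^64 · 2823^32 · 2823^2 · 2823^1 ≡ 1949 · 5669 · 2244 · 4847 · 2823 (mod 6311).
Accumulate the product:
1949 · 5669 = 11048881 ≡ 4631
4631 · 2244 = 10391964 ≡ 4058
4058 · 4847 = 19669126 ≡ 4050
4050 · 2823 = 11433150 ≡ 3929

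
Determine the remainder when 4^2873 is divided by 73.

Using repeated squaring:
4^1 ≡ 4 (mod 73)
4^2 ≡ 4^2 = 16 (mod 73)
4^4 ≡ 16^2 = 256 ≡ 37 (mod 73)
4^8 ≡ 37^2 = 1369 ≡ 55 (mod 73)
4^16 ≡ 55^2 = 3025 ≡ 32 (mod 73)
4^32 ≡ 32^2 = 1024 ≡ 2 (mod 73)
4^64 ≡ 2^2 = 4 (mod 73)
4^128 ≡ 4^2 = 16 (mod 73)
4^256 ≡ 16^2 = 256 ≡ 37 (mod 73)
4^512 ≡ 37^2 = 1369 ≡ 55 (mod 73)
4^1024 ≡ 55^2 = 3025 ≡ 32 (mod 73)
4^2048 ≡ 32^2 = 1024 ≡ 2 (mod 73)
4^2873 = 4^2048 * 4^512 * 4^256 * 4^32 * 4^16 * 4^8 * 4^1 ≡ 2 * 55 * 37 * 2 * 32 * 55 * 4 (mod 73).
Accumulate the product:
2 * 55 = 110 ≡ 37
37 * 37 = 1369 ≡ 55
55 * 2 = 110 ≡ 37
37 * 32 = 1184 ≡ 16
16 * 55 = 880 ≡ 4
4 * 4 = 16

16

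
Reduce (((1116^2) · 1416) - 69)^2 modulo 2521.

887

(1116)^2 ≡ 82 (mod 2521)
82 · 1416 = 116112 ≡ 146 (mod 2521)
146 - 69 = 77
(77)^2 ≡ 887 (mod 2521)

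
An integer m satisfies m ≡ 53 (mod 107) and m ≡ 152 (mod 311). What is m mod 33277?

13214

107⁻¹ mod 311: 107×218 ≡ 1 (mod 311), so 107⁻¹ ≡ 218.
m = 53 + 107×((152 − 53)×218 mod 311) = 53 + 107×123 = 13214.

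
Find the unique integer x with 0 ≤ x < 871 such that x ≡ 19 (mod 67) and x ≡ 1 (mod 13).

287

67⁻¹ mod 13: 67*7 ≡ 1 (mod 13), so 67⁻¹ ≡ 7.
x = 19 + 67*((1 − 19)*7 mod 13) = 19 + 67*4 = 287.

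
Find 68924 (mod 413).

68924 = 166·413 + 366, so 68924 ≡ 366 (mod 413).

366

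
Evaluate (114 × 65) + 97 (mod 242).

114 × 65 = 7410 ≡ 150 (mod 242)
150 + 97 = 247 ≡ 5 (mod 242)

5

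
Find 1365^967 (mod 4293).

4212

Using repeated squaring:
967 in binary is 1111000111, i.e. 967 = 512 + 256 + 128 + 64 + 4 + 2 + 1.
1365^1 ≡ 1365 (mod 4293)
1365^2 ≡ 1365^2 = 1863225 ≡ 63 (mod 4293)
1365^4 ≡ 63^2 = 3969 (mod 4293)
1365^8 ≡ 3969^2 = 15752961 ≡ 1944 (mod 4293)
1365^16 ≡ 1944^2 = 3779136 ≡ 1296 (mod 4293)
1365^32 ≡ 1296^2 = 1679616 ≡ 1053 (mod 4293)
1365^64 ≡ 1053^2 = 1108809 ≡ 1215 (mod 4293)
1365^128 ≡ 1215^2 = 1476225 ≡ 3726 (mod 4293)
1365^256 ≡ 3726^2 = 13883076 ≡ 3807 (mod 4293)
1365^512 ≡ 3807^2 = 14493249 ≡ 81 (mod 4293)
1365^967 = 1365^512 × 1365^256 × 1365^128 × 1365^64 × 1365^4 × 1365^2 × 1365^1 ≡ 81 × 3807 × 3726 × 1215 × 3969 × 63 × 1365 (mod 4293).
Accumulate the product:
81 × 3807 = 308367 ≡ 3564
3564 × 3726 = 13279464 ≡ 1215
1215 × 1215 = 1476225 ≡ 3726
3726 × 3969 = 14788494 ≡ 3402
3402 × 63 = 214326 ≡ 3969
3969 × 1365 = 5417685 ≡ 4212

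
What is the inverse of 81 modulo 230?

Apply the Euclidean algorithm and back-substitute:
230 = 2·81 + 68
81 = 1·68 + 13
68 = 5·13 + 3
13 = 4·3 + 1
3 = 3·1 + 0
gcd(81, 230) = 1, so the inverse exists.
Back-substitute for 1:
1 = 1·13 − 4·3
  = −4·68 + 21·13
  = 21·81 − 25·68
  = −25·230 + 71·81
So 81⁻¹ ≡ 71 (mod 230).

71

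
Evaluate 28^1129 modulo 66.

46

Compute successive squares:
28^1 ≡ 28 (mod 66)
28^2 ≡ 28^2 = 784 ≡ 58 (mod 66)
28^4 ≡ 58^2 = 3364 ≡ 64 (mod 66)
28^8 ≡ 64^2 = 4096 ≡ 4 (mod 66)
28^16 ≡ 4^2 = 16 (mod 66)
28^32 ≡ 16^2 = 256 ≡ 58 (mod 66)
28^64 ≡ 58^2 = 3364 ≡ 64 (mod 66)
28^128 ≡ 64^2 = 4096 ≡ 4 (mod 66)
28^256 ≡ 4^2 = 16 (mod 66)
28^512 ≡ 16^2 = 256 ≡ 58 (mod 66)
28^1024 ≡ 58^2 = 3364 ≡ 64 (mod 66)
28^1129 = 28^1024 × 28^64 × 28^32 × 28^8 × 28^1 ≡ 64 × 64 × 58 × 4 × 28 (mod 66).
Accumulate the product:
64 × 64 = 4096 ≡ 4
4 × 58 = 232 ≡ 34
34 × 4 = 136 ≡ 4
4 × 28 = 112 ≡ 46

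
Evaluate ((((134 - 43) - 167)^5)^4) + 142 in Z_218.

134 - 43 = 91
91 - 167 = -76 ≡ 142 (mod 218)
(142)^5 ≡ 142 (mod 218)
(142)^4 ≡ 110 (mod 218)
110 + 142 = 252 ≡ 34 (mod 218)

34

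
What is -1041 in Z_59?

-1041 = -18*59 + 21, so -1041 ≡ 21 (mod 59).

21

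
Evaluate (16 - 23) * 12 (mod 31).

9

16 - 23 = -7 ≡ 24 (mod 31)
24 * 12 = 288 ≡ 9 (mod 31)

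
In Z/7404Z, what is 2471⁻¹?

By the extended Euclidean algorithm:
7404 = 2×2471 + 2462
2471 = 1×2462 + 9
2462 = 273×9 + 5
9 = 1×5 + 4
5 = 1×4 + 1
4 = 4×1 + 0
gcd(2471, 7404) = 1, so the inverse exists.
Bézout: 1 = 549×7404 − 1645×2471.
So 2471⁻¹ ≡ −1645 ≡ 5759 (mod 7404).

5759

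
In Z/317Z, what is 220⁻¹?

317 = 1×220 + 97
220 = 2×97 + 26
97 = 3×26 + 19
26 = 1×19 + 7
19 = 2×7 + 5
7 = 1×5 + 2
5 = 2×2 + 1
2 = 2×1 + 0
gcd(220, 317) = 1, so the inverse exists.
Back-substitute for 1:
1 = 1×5 − 2×2
  = −2×7 + 3×5
  = 3×19 − 8×7
  = −8×26 + 11×19
  = 11×97 − 41×26
  = −41×220 + 93×97
  = 93×317 − 134×220
So 220⁻¹ ≡ −134 ≡ 183 (mod 317).

183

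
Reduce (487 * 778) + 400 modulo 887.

537

487 * 778 = 378886 ≡ 137 (mod 887)
137 + 400 = 537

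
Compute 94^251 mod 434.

Using repeated squaring:
251 in binary is 11111011, i.e. 251 = 128 + 64 + 32 + 16 + 8 + 2 + 1.
94^1 ≡ 94 (mod 434)
94^2 ≡ 94^2 = 8836 ≡ 156 (mod 434)
94^4 ≡ 156^2 = 24336 ≡ 32 (mod 434)
94^8 ≡ 32^2 = 1024 ≡ 156 (mod 434)
94^16 ≡ 156^2 = 24336 ≡ 32 (mod 434)
94^32 ≡ 32^2 = 1024 ≡ 156 (mod 434)
94^64 ≡ 156^2 = 24336 ≡ 32 (mod 434)
94^128 ≡ 32^2 = 1024 ≡ 156 (mod 434)
94^251 = 94^128 · 94^64 · 94^32 · 94^16 · 94^8 · 94^2 · 94^1 ≡ 156 · 32 · 156 · 32 · 156 · 156 · 94 (mod 434).
Accumulate the product:
156 · 32 = 4992 ≡ 218
218 · 156 = 34008 ≡ 156
156 · 32 = 4992 ≡ 218
218 · 156 = 34008 ≡ 156
156 · 156 = 24336 ≡ 32
32 · 94 = 3008 ≡ 404

404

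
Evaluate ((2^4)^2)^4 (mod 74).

(2)^4 ≡ 16 (mod 74)
(16)^2 ≡ 34 (mod 74)
(34)^4 ≡ 44 (mod 74)

44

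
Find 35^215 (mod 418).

329

Using repeated squaring:
215 in binary is 11010111, i.e. 215 = 128 + 64 + 16 + 4 + 2 + 1.
35^1 ≡ 35 (mod 418)
35^2 ≡ 35^2 = 1225 ≡ 389 (mod 418)
35^4 ≡ 389^2 = 151321 ≡ 5 (mod 418)
35^8 ≡ 5^2 = 25 (mod 418)
35^16 ≡ 25^2 = 625 ≡ 207 (mod 418)
35^32 ≡ 207^2 = 42849 ≡ 213 (mod 418)
35^64 ≡ 213^2 = 45369 ≡ 225 (mod 418)
35^128 ≡ 225^2 = 50625 ≡ 47 (mod 418)
35^215 = 35^128 · 35^64 · 35^16 · 35^4 · 35^2 · 35^1 ≡ 47 · 225 · 207 · 5 · 389 · 35 (mod 418).
Accumulate the product:
47 · 225 = 10575 ≡ 125
125 · 207 = 25875 ≡ 377
377 · 5 = 1885 ≡ 213
213 · 389 = 82857 ≡ 93
93 · 35 = 3255 ≡ 329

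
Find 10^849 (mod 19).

By square-and-multiply:
10^1 ≡ 10 (mod 19)
10^2 ≡ 10^2 = 100 ≡ 5 (mod 19)
10^4 ≡ 5^2 = 25 ≡ 6 (mod 19)
10^8 ≡ 6^2 = 36 ≡ 17 (mod 19)
10^16 ≡ 17^2 = 289 ≡ 4 (mod 19)
10^32 ≡ 4^2 = 16 (mod 19)
10^64 ≡ 16^2 = 256 ≡ 9 (mod 19)
10^128 ≡ 9^2 = 81 ≡ 5 (mod 19)
10^256 ≡ 5^2 = 25 ≡ 6 (mod 19)
10^512 ≡ 6^2 = 36 ≡ 17 (mod 19)
10^849 = 10^512 · 10^256 · 10^64 · 10^16 · 10^1 ≡ 17 · 6 · 9 · 4 · 10 (mod 19).
Accumulate the product:
17 · 6 = 102 ≡ 7
7 · 9 = 63 ≡ 6
6 · 4 = 24 ≡ 5
5 · 10 = 50 ≡ 12

12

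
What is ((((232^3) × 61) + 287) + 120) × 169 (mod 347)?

(232)^3 ≡ 26 (mod 347)
26 × 61 = 1586 ≡ 198 (mod 347)
198 + 287 = 485 ≡ 138 (mod 347)
138 + 120 = 258
258 × 169 = 43602 ≡ 227 (mod 347)

227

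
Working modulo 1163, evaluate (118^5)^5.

263

(118)^5 ≡ 1043 (mod 1163)
(1043)^5 ≡ 263 (mod 1163)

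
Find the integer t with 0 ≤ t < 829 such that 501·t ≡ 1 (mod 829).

599

Run the extended Euclidean algorithm:
829 = 1*501 + 328
501 = 1*328 + 173
328 = 1*173 + 155
173 = 1*155 + 18
155 = 8*18 + 11
18 = 1*11 + 7
11 = 1*7 + 4
7 = 1*4 + 3
4 = 1*3 + 1
3 = 3*1 + 0
gcd(501, 829) = 1, so the inverse exists.
Bézout: 1 = 139*829 − 230*501.
So 501⁻¹ ≡ −230 ≡ 599 (mod 829).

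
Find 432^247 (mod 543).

378

Using repeated squaring:
247 in binary is 11110111, i.e. 247 = 128 + 64 + 32 + 16 + 4 + 2 + 1.
432^1 ≡ 432 (mod 543)
432^2 ≡ 432^2 = 186624 ≡ 375 (mod 543)
432^4 ≡ 375^2 = 140625 ≡ 531 (mod 543)
432^8 ≡ 531^2 = 281961 ≡ 144 (mod 543)
432^16 ≡ 144^2 = 20736 ≡ 102 (mod 543)
432^32 ≡ 102^2 = 10404 ≡ 87 (mod 543)
432^64 ≡ 87^2 = 7569 ≡ 510 (mod 543)
432^128 ≡ 510^2 = 260100 ≡ 3 (mod 543)
432^247 = 432^128 * 432^64 * 432^32 * 432^16 * 432^4 * 432^2 * 432^1 ≡ 3 * 510 * 87 * 102 * 531 * 375 * 432 (mod 543).
Accumulate the product:
3 * 510 = 1530 ≡ 444
444 * 87 = 38628 ≡ 75
75 * 102 = 7650 ≡ 48
48 * 531 = 25488 ≡ 510
510 * 375 = 191250 ≡ 114
114 * 432 = 49248 ≡ 378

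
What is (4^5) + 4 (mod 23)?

(4)^5 ≡ 12 (mod 23)
12 + 4 = 16

16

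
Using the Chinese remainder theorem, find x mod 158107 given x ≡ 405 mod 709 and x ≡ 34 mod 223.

140078

709⁻¹ mod 223: 709·184 ≡ 1 (mod 223), so 709⁻¹ ≡ 184.
x = 405 + 709·((34 − 405)·184 mod 223) = 405 + 709·197 = 140078.
Check: 140078 mod 709 = 405, 140078 mod 223 = 34. ✓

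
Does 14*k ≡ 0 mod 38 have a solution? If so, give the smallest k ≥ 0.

0

gcd(14, 38) = 2, and 2 | 0, so solutions exist.
Divide through by 2: 7*k ≡ 0 (mod 19).
7⁻¹ ≡ 11 (mod 19).
k ≡ 11*0 ≡ 0 (mod 19).
The smallest non-negative solution is k = 0.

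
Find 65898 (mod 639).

81

65898 = 103×639 + 81, so 65898 ≡ 81 (mod 639).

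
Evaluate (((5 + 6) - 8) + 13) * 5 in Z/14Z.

10

5 + 6 = 11
11 - 8 = 3
3 + 13 = 16 ≡ 2 (mod 14)
2 * 5 = 10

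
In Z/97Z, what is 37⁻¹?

21

Apply the Euclidean algorithm and back-substitute:
97 = 2*37 + 23
37 = 1*23 + 14
23 = 1*14 + 9
14 = 1*9 + 5
9 = 1*5 + 4
5 = 1*4 + 1
4 = 4*1 + 0
gcd(37, 97) = 1, so the inverse exists.
Back-substitute for 1:
1 = 1*5 − 1*4
  = −1*9 + 2*5
  = 2*14 − 3*9
  = −3*23 + 5*14
  = 5*37 − 8*23
  = −8*97 + 21*37
So 37⁻¹ ≡ 21 (mod 97).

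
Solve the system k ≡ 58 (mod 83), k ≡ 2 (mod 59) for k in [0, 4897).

83⁻¹ mod 59: 83×32 ≡ 1 (mod 59), so 83⁻¹ ≡ 32.
k = 58 + 83×((2 − 58)×32 mod 59) = 58 + 83×37 = 3129.
Check: 3129 mod 83 = 58, 3129 mod 59 = 2. ✓

3129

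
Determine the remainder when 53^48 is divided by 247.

235

53^1 ≡ 53 (mod 247)
53^2 ≡ 53^2 = 2809 ≡ 92 (mod 247)
53^4 ≡ 92^2 = 8464 ≡ 66 (mod 247)
53^8 ≡ 66^2 = 4356 ≡ 157 (mod 247)
53^16 ≡ 157^2 = 24649 ≡ 196 (mod 247)
53^32 ≡ 196^2 = 38416 ≡ 131 (mod 247)
53^48 = 53^32 × 53^16 ≡ 131 × 196 (mod 247).
131 × 196 = 25676 ≡ 235 (mod 247).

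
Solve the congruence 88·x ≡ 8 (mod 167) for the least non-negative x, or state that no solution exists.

gcd(88, 167) = 1, so a unique solution mod 167 exists.
88⁻¹ ≡ 93 (mod 167).
x ≡ 93·8 ≡ 76 (mod 167).

76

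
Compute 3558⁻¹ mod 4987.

Apply the Euclidean algorithm and back-substitute:
4987 = 1*3558 + 1429
3558 = 2*1429 + 700
1429 = 2*700 + 29
700 = 24*29 + 4
29 = 7*4 + 1
4 = 4*1 + 0
gcd(3558, 4987) = 1, so the inverse exists.
Back-substitute for 1:
1 = 1*29 − 7*4
  = −7*700 + 169*29
  = 169*1429 − 345*700
  = −345*3558 + 859*1429
  = 859*4987 − 1204*3558
So 3558⁻¹ ≡ −1204 ≡ 3783 (mod 4987).

3783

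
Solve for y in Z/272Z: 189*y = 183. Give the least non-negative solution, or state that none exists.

gcd(189, 272) = 1, so a unique solution mod 272 exists.
189⁻¹ ≡ 213 (mod 272).
y ≡ 213*183 ≡ 83 (mod 272).

83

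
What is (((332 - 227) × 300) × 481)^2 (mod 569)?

343

332 - 227 = 105
105 × 300 = 31500 ≡ 205 (mod 569)
205 × 481 = 98605 ≡ 168 (mod 569)
(168)^2 ≡ 343 (mod 569)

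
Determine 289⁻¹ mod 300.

109

Apply the Euclidean algorithm and back-substitute:
300 = 1·289 + 11
289 = 26·11 + 3
11 = 3·3 + 2
3 = 1·2 + 1
2 = 2·1 + 0
gcd(289, 300) = 1, so the inverse exists.
Back-substitute for 1:
1 = 1·3 − 1·2
  = −1·11 + 4·3
  = 4·289 − 105·11
  = −105·300 + 109·289
So 289⁻¹ ≡ 109 (mod 300).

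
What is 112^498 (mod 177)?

112^1 ≡ 112 (mod 177)
112^2 ≡ 112^2 = 12544 ≡ 154 (mod 177)
112^4 ≡ 154^2 = 23716 ≡ 175 (mod 177)
112^8 ≡ 175^2 = 30625 ≡ 4 (mod 177)
112^16 ≡ 4^2 = 16 (mod 177)
112^32 ≡ 16^2 = 256 ≡ 79 (mod 177)
112^64 ≡ 79^2 = 6241 ≡ 46 (mod 177)
112^128 ≡ 46^2 = 2116 ≡ 169 (mod 177)
112^256 ≡ 169^2 = 28561 ≡ 64 (mod 177)
112^498 = 112^256 × 112^128 × 112^64 × 112^32 × 112^16 × 112^2 ≡ 64 × 169 × 46 × 79 × 16 × 154 (mod 177).
Accumulate the product:
64 × 169 = 10816 ≡ 19
19 × 46 = 874 ≡ 166
166 × 79 = 13114 ≡ 16
16 × 16 = 256 ≡ 79
79 × 154 = 12166 ≡ 130

130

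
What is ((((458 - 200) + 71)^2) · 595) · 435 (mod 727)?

458 - 200 = 258
258 + 71 = 329
(329)^2 ≡ 645 (mod 727)
645 · 595 = 383775 ≡ 646 (mod 727)
646 · 435 = 281010 ≡ 388 (mod 727)

388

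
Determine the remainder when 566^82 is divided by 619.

445

82 in binary is 1010010, i.e. 82 = 64 + 16 + 2.
566^1 ≡ 566 (mod 619)
566^2 ≡ 566^2 = 320356 ≡ 333 (mod 619)
566^4 ≡ 333^2 = 110889 ≡ 88 (mod 619)
566^8 ≡ 88^2 = 7744 ≡ 316 (mod 619)
566^16 ≡ 316^2 = 99856 ≡ 197 (mod 619)
566^32 ≡ 197^2 = 38809 ≡ 431 (mod 619)
566^64 ≡ 431^2 = 185761 ≡ 61 (mod 619)
566^82 = 566^64 * 566^16 * 566^2 ≡ 61 * 197 * 333 (mod 619).
Accumulate the product:
61 * 197 = 12017 ≡ 256
256 * 333 = 85248 ≡ 445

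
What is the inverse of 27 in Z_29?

Apply the Euclidean algorithm and back-substitute:
29 = 1×27 + 2
27 = 13×2 + 1
2 = 2×1 + 0
gcd(27, 29) = 1, so the inverse exists.
Back-substitute for 1:
1 = 1×27 − 13×2
  = −13×29 + 14×27
So 27⁻¹ ≡ 14 (mod 29).

14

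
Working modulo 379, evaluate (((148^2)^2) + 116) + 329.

86

(148)^2 ≡ 301 (mod 379)
(301)^2 ≡ 20 (mod 379)
20 + 116 = 136
136 + 329 = 465 ≡ 86 (mod 379)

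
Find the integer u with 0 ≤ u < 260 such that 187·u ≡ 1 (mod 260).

260 = 1×187 + 73
187 = 2×73 + 41
73 = 1×41 + 32
41 = 1×32 + 9
32 = 3×9 + 5
9 = 1×5 + 4
5 = 1×4 + 1
4 = 4×1 + 0
gcd(187, 260) = 1, so the inverse exists.
Bézout: 1 = 41×260 − 57×187.
So 187⁻¹ ≡ −57 ≡ 203 (mod 260).

203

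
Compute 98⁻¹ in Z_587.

6

587 = 5·98 + 97
98 = 1·97 + 1
97 = 97·1 + 0
gcd(98, 587) = 1, so the inverse exists.
Bézout: 1 = −1·587 + 6·98.
So 98⁻¹ ≡ 6 (mod 587).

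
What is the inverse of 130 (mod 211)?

112

Apply the Euclidean algorithm and back-substitute:
211 = 1×130 + 81
130 = 1×81 + 49
81 = 1×49 + 32
49 = 1×32 + 17
32 = 1×17 + 15
17 = 1×15 + 2
15 = 7×2 + 1
2 = 2×1 + 0
gcd(130, 211) = 1, so the inverse exists.
Back-substitute for 1:
1 = 1×15 − 7×2
  = −7×17 + 8×15
  = 8×32 − 15×17
  = −15×49 + 23×32
  = 23×81 − 38×49
  = −38×130 + 61×81
  = 61×211 − 99×130
So 130⁻¹ ≡ −99 ≡ 112 (mod 211).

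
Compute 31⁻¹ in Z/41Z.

4

41 = 1×31 + 10
31 = 3×10 + 1
10 = 10×1 + 0
gcd(31, 41) = 1, so the inverse exists.
Bézout: 1 = −3×41 + 4×31.
So 31⁻¹ ≡ 4 (mod 41).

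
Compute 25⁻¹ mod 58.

Apply the Euclidean algorithm and back-substitute:
58 = 2·25 + 8
25 = 3·8 + 1
8 = 8·1 + 0
gcd(25, 58) = 1, so the inverse exists.
Bézout: 1 = −3·58 + 7·25.
So 25⁻¹ ≡ 7 (mod 58).

7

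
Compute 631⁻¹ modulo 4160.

1991

Apply the Euclidean algorithm and back-substitute:
4160 = 6·631 + 374
631 = 1·374 + 257
374 = 1·257 + 117
257 = 2·117 + 23
117 = 5·23 + 2
23 = 11·2 + 1
2 = 2·1 + 0
gcd(631, 4160) = 1, so the inverse exists.
Bézout: 1 = −302·4160 + 1991·631.
So 631⁻¹ ≡ 1991 (mod 4160).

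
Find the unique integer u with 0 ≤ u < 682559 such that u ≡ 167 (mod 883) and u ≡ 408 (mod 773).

883⁻¹ mod 773: 883·513 ≡ 1 (mod 773), so 883⁻¹ ≡ 513.
u = 167 + 883·((408 − 167)·513 mod 773) = 167 + 883·726 = 641225.
Check: 641225 mod 883 = 167, 641225 mod 773 = 408. ✓

641225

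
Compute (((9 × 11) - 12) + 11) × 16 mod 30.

9 × 11 = 99 ≡ 9 (mod 30)
9 - 12 = -3 ≡ 27 (mod 30)
27 + 11 = 38 ≡ 8 (mod 30)
8 × 16 = 128 ≡ 8 (mod 30)

8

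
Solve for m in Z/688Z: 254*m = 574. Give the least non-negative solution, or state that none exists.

gcd(254, 688) = 2, and 2 | 574, so solutions exist.
Divide through by 2: 127*m = 287 (mod 344).
127⁻¹ ≡ 279 (mod 344).
m ≡ 279*287 ≡ 265 (mod 344).
The smallest non-negative solution is m = 265.

265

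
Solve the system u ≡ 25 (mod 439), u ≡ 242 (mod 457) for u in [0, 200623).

139627

439⁻¹ mod 457: 439·330 ≡ 1 (mod 457), so 439⁻¹ ≡ 330.
u = 25 + 439·((242 − 25)·330 mod 457) = 25 + 439·318 = 139627.
Check: 139627 mod 439 = 25, 139627 mod 457 = 242. ✓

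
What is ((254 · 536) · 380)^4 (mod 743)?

423

254 · 536 = 136144 ≡ 175 (mod 743)
175 · 380 = 66500 ≡ 373 (mod 743)
(373)^4 ≡ 423 (mod 743)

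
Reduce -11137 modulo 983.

659

-11137 = -12*983 + 659, so -11137 ≡ 659 (mod 983).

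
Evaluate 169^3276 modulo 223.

33

3276 in binary is 110011001100, i.e. 3276 = 2048 + 1024 + 128 + 64 + 8 + 4.
169^1 ≡ 169 (mod 223)
169^2 ≡ 169^2 = 28561 ≡ 17 (mod 223)
169^4 ≡ 17^2 = 289 ≡ 66 (mod 223)
169^8 ≡ 66^2 = 4356 ≡ 119 (mod 223)
169^16 ≡ 119^2 = 14161 ≡ 112 (mod 223)
169^32 ≡ 112^2 = 12544 ≡ 56 (mod 223)
169^64 ≡ 56^2 = 3136 ≡ 14 (mod 223)
169^128 ≡ 14^2 = 196 (mod 223)
169^256 ≡ 196^2 = 38416 ≡ 60 (mod 223)
169^512 ≡ 60^2 = 3600 ≡ 32 (mod 223)
169^1024 ≡ 32^2 = 1024 ≡ 132 (mod 223)
169^2048 ≡ 132^2 = 17424 ≡ 30 (mod 223)
169^3276 = 169^2048 · 169^1024 · 169^128 · 169^64 · 169^8 · 169^4 ≡ 30 · 132 · 196 · 14 · 119 · 66 (mod 223).
Accumulate the product:
30 · 132 = 3960 ≡ 169
169 · 196 = 33124 ≡ 120
120 · 14 = 1680 ≡ 119
119 · 119 = 14161 ≡ 112
112 · 66 = 7392 ≡ 33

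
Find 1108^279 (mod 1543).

Using repeated squaring:
1108^1 ≡ 1108 (mod 1543)
1108^2 ≡ 1108^2 = 1227664 ≡ 979 (mod 1543)
1108^4 ≡ 979^2 = 958441 ≡ 238 (mod 1543)
1108^8 ≡ 238^2 = 56644 ≡ 1096 (mod 1543)
1108^16 ≡ 1096^2 = 1201216 ≡ 762 (mod 1543)
1108^32 ≡ 762^2 = 580644 ≡ 476 (mod 1543)
1108^64 ≡ 476^2 = 226576 ≡ 1298 (mod 1543)
1108^128 ≡ 1298^2 = 1684804 ≡ 1391 (mod 1543)
1108^256 ≡ 1391^2 = 1934881 ≡ 1502 (mod 1543)
1108^279 = 1108^256 × 1108^16 × 1108^4 × 1108^2 × 1108^1 ≡ 1502 × 762 × 238 × 979 × 1108 (mod 1543).
Accumulate the product:
1502 × 762 = 1144524 ≡ 1161
1161 × 238 = 276318 ≡ 121
121 × 979 = 118459 ≡ 1191
1191 × 1108 = 1319628 ≡ 363

363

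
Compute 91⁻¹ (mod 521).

292

Apply the Euclidean algorithm and back-substitute:
521 = 5*91 + 66
91 = 1*66 + 25
66 = 2*25 + 16
25 = 1*16 + 9
16 = 1*9 + 7
9 = 1*7 + 2
7 = 3*2 + 1
2 = 2*1 + 0
gcd(91, 521) = 1, so the inverse exists.
Bézout: 1 = 40*521 − 229*91.
So 91⁻¹ ≡ −229 ≡ 292 (mod 521).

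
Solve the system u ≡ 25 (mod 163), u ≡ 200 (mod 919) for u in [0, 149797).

109561

163⁻¹ mod 919: 163×592 ≡ 1 (mod 919), so 163⁻¹ ≡ 592.
u = 25 + 163×((200 − 25)×592 mod 919) = 25 + 163×672 = 109561.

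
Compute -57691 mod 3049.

240

-57691 = -19·3049 + 240, so -57691 ≡ 240 (mod 3049).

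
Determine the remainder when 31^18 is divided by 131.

4

18 in binary is 10010, i.e. 18 = 16 + 2.
31^1 ≡ 31 (mod 131)
31^2 ≡ 31^2 = 961 ≡ 44 (mod 131)
31^4 ≡ 44^2 = 1936 ≡ 102 (mod 131)
31^8 ≡ 102^2 = 10404 ≡ 55 (mod 131)
31^16 ≡ 55^2 = 3025 ≡ 12 (mod 131)
31^18 = 31^16 · 31^2 ≡ 12 · 44 (mod 131).
12 · 44 = 528 ≡ 4 (mod 131).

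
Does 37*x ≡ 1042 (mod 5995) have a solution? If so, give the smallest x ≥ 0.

gcd(37, 5995) = 1, so a unique solution mod 5995 exists.
37⁻¹ ≡ 5833 (mod 5995).
x ≡ 5833*1042 ≡ 5051 (mod 5995).

5051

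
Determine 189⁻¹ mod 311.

311 = 1*189 + 122
189 = 1*122 + 67
122 = 1*67 + 55
67 = 1*55 + 12
55 = 4*12 + 7
12 = 1*7 + 5
7 = 1*5 + 2
5 = 2*2 + 1
2 = 2*1 + 0
gcd(189, 311) = 1, so the inverse exists.
Bézout: 1 = −79*311 + 130*189.
So 189⁻¹ ≡ 130 (mod 311).

130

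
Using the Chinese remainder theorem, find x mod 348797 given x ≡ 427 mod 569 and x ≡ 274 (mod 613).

57896

569⁻¹ mod 613: 569×404 ≡ 1 (mod 613), so 569⁻¹ ≡ 404.
x = 427 + 569×((274 − 427)×404 mod 613) = 427 + 569×101 = 57896.
Check: 57896 mod 569 = 427, 57896 mod 613 = 274. ✓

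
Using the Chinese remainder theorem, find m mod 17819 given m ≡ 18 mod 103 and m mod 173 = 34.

15777

103⁻¹ mod 173: 103·42 ≡ 1 (mod 173), so 103⁻¹ ≡ 42.
m = 18 + 103·((34 − 18)·42 mod 173) = 18 + 103·153 = 15777.
Check: 15777 mod 103 = 18, 15777 mod 173 = 34. ✓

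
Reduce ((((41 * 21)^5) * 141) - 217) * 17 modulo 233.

78

41 * 21 = 861 ≡ 162 (mod 233)
(162)^5 ≡ 91 (mod 233)
91 * 141 = 12831 ≡ 16 (mod 233)
16 - 217 = -201 ≡ 32 (mod 233)
32 * 17 = 544 ≡ 78 (mod 233)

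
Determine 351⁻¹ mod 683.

72

683 = 1×351 + 332
351 = 1×332 + 19
332 = 17×19 + 9
19 = 2×9 + 1
9 = 9×1 + 0
gcd(351, 683) = 1, so the inverse exists.
Back-substitute for 1:
1 = 1×19 − 2×9
  = −2×332 + 35×19
  = 35×351 − 37×332
  = −37×683 + 72×351
So 351⁻¹ ≡ 72 (mod 683).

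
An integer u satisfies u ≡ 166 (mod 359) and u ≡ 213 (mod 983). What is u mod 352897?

177153

359⁻¹ mod 983: 359×868 ≡ 1 (mod 983), so 359⁻¹ ≡ 868.
u = 166 + 359×((213 − 166)×868 mod 983) = 166 + 359×493 = 177153.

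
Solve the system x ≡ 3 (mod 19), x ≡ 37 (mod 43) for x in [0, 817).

19⁻¹ mod 43: 19×34 ≡ 1 (mod 43), so 19⁻¹ ≡ 34.
x = 3 + 19×((37 − 3)×34 mod 43) = 3 + 19×38 = 725.

725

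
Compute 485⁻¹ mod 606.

5

By the extended Euclidean algorithm:
606 = 1×485 + 121
485 = 4×121 + 1
121 = 121×1 + 0
gcd(485, 606) = 1, so the inverse exists.
Back-substitute for 1:
1 = 1×485 − 4×121
  = −4×606 + 5×485
So 485⁻¹ ≡ 5 (mod 606).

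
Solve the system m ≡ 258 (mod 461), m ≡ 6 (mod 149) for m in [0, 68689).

60649

461⁻¹ mod 149: 461×32 ≡ 1 (mod 149), so 461⁻¹ ≡ 32.
m = 258 + 461×((6 − 258)×32 mod 149) = 258 + 461×131 = 60649.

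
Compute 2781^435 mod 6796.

2277

Compute successive squares:
435 in binary is 110110011, i.e. 435 = 256 + 128 + 32 + 16 + 2 + 1.
2781^1 ≡ 2781 (mod 6796)
2781^2 ≡ 2781^2 = 7733961 ≡ 113 (mod 6796)
2781^4 ≡ 113^2 = 12769 ≡ 5973 (mod 6796)
2781^8 ≡ 5973^2 = 35676729 ≡ 4525 (mod 6796)
2781^16 ≡ 4525^2 = 20475625 ≡ 6073 (mod 6796)
2781^32 ≡ 6073^2 = 36881329 ≡ 6233 (mod 6796)
2781^64 ≡ 6233^2 = 38850289 ≡ 4353 (mod 6796)
2781^128 ≡ 4353^2 = 18948609 ≡ 1361 (mod 6796)
2781^256 ≡ 1361^2 = 1852321 ≡ 3809 (mod 6796)
2781^435 = 2781^256 * 2781^128 * 2781^32 * 2781^16 * 2781^2 * 2781^1 ≡ 3809 * 1361 * 6233 * 6073 * 113 * 2781 (mod 6796).
Accumulate the product:
3809 * 1361 = 5184049 ≡ 5497
5497 * 6233 = 34262801 ≡ 4165
4165 * 6073 = 25294045 ≡ 6129
6129 * 113 = 692577 ≡ 6181
6181 * 2781 = 17189361 ≡ 2277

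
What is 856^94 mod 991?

By square-and-multiply:
856^1 ≡ 856 (mod 991)
856^2 ≡ 856^2 = 732736 ≡ 387 (mod 991)
856^4 ≡ 387^2 = 149769 ≡ 128 (mod 991)
856^8 ≡ 128^2 = 16384 ≡ 528 (mod 991)
856^16 ≡ 528^2 = 278784 ≡ 313 (mod 991)
856^32 ≡ 313^2 = 97969 ≡ 851 (mod 991)
856^64 ≡ 851^2 = 724201 ≡ 771 (mod 991)
856^94 = 856^64 * 856^16 * 856^8 * 856^4 * 856^2 ≡ 771 * 313 * 528 * 128 * 387 (mod 991).
Accumulate the product:
771 * 313 = 241323 ≡ 510
510 * 528 = 269280 ≡ 719
719 * 128 = 92032 ≡ 860
860 * 387 = 332820 ≡ 835

835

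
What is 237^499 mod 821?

Compute successive squares:
499 in binary is 111110011, i.e. 499 = 256 + 128 + 64 + 32 + 16 + 2 + 1.
237^1 ≡ 237 (mod 821)
237^2 ≡ 237^2 = 56169 ≡ 341 (mod 821)
237^4 ≡ 341^2 = 116281 ≡ 520 (mod 821)
237^8 ≡ 520^2 = 270400 ≡ 291 (mod 821)
237^16 ≡ 291^2 = 84681 ≡ 118 (mod 821)
237^32 ≡ 118^2 = 13924 ≡ 788 (mod 821)
237^64 ≡ 788^2 = 620944 ≡ 268 (mod 821)
237^128 ≡ 268^2 = 71824 ≡ 397 (mod 821)
237^256 ≡ 397^2 = 157609 ≡ 798 (mod 821)
237^499 = 237^256 · 237^128 · 237^64 · 237^32 · 237^16 · 237^2 · 237^1 ≡ 798 · 397 · 268 · 788 · 118 · 341 · 237 (mod 821).
Accumulate the product:
798 · 397 = 316806 ≡ 721
721 · 268 = 193228 ≡ 293
293 · 788 = 230884 ≡ 183
183 · 118 = 21594 ≡ 248
248 · 341 = 84568 ≡ 5
5 · 237 = 1185 ≡ 364

364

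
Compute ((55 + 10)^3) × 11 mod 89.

37

55 + 10 = 65
(65)^3 ≡ 60 (mod 89)
60 × 11 = 660 ≡ 37 (mod 89)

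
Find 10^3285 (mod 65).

25

Compute successive squares:
3285 in binary is 110011010101, i.e. 3285 = 2048 + 1024 + 128 + 64 + 16 + 4 + 1.
10^1 ≡ 10 (mod 65)
10^2 ≡ 10^2 = 100 ≡ 35 (mod 65)
10^4 ≡ 35^2 = 1225 ≡ 55 (mod 65)
10^8 ≡ 55^2 = 3025 ≡ 35 (mod 65)
10^16 ≡ 35^2 = 1225 ≡ 55 (mod 65)
10^32 ≡ 55^2 = 3025 ≡ 35 (mod 65)
10^64 ≡ 35^2 = 1225 ≡ 55 (mod 65)
10^128 ≡ 55^2 = 3025 ≡ 35 (mod 65)
10^256 ≡ 35^2 = 1225 ≡ 55 (mod 65)
10^512 ≡ 55^2 = 3025 ≡ 35 (mod 65)
10^1024 ≡ 35^2 = 1225 ≡ 55 (mod 65)
10^2048 ≡ 55^2 = 3025 ≡ 35 (mod 65)
10^3285 = 10^2048 · 10^1024 · 10^128 · 10^64 · 10^16 · 10^4 · 10^1 ≡ 35 · 55 · 35 · 55 · 55 · 55 · 10 (mod 65).
Accumulate the product:
35 · 55 = 1925 ≡ 40
40 · 35 = 1400 ≡ 35
35 · 55 = 1925 ≡ 40
40 · 55 = 2200 ≡ 55
55 · 55 = 3025 ≡ 35
35 · 10 = 350 ≡ 25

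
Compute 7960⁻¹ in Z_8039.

5495

8039 = 1×7960 + 79
7960 = 100×79 + 60
79 = 1×60 + 19
60 = 3×19 + 3
19 = 6×3 + 1
3 = 3×1 + 0
gcd(7960, 8039) = 1, so the inverse exists.
Bézout: 1 = 2519×8039 − 2544×7960.
So 7960⁻¹ ≡ −2544 ≡ 5495 (mod 8039).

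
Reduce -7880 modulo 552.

-7880 = -15*552 + 400, so -7880 ≡ 400 (mod 552).

400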